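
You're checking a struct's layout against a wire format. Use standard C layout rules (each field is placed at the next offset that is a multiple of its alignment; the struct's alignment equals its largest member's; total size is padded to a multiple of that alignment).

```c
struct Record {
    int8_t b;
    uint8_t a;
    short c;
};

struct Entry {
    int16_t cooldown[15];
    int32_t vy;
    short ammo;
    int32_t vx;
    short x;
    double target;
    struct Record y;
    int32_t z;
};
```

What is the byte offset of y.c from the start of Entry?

58

Record: b at 0 (size 1, align 1) → ends 1; a at 1 (size 1, align 1) → ends 2; c at 2 (size 2, align 2) → ends 4; total 4 bytes, alignment 2
cooldown at 0 (size 30, align 2) → ends 30
pad 2 to align 4 for vy
vy at 32 (size 4, align 4) → ends 36
ammo at 36 (size 2, align 2) → ends 38
pad 2 to align 4 for vx
vx at 40 (size 4, align 4) → ends 44
x at 44 (size 2, align 2) → ends 46
pad 2 to align 8 for target
target at 48 (size 8, align 8) → ends 56
y at 56 (size 4, align 2) → ends 60
within Record: c at 2
56 + 2 = 58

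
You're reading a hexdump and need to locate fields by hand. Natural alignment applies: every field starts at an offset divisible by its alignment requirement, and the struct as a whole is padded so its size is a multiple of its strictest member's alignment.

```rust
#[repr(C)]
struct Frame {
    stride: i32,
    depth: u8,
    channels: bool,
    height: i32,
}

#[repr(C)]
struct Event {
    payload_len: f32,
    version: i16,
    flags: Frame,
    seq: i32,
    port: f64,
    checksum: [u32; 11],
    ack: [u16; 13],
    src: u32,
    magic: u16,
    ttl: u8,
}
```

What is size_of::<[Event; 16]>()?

Frame: stride at 0 (size 4, align 4) → ends 4; depth at 4 (size 1, align 1) → ends 5; channels at 5 (size 1, align 1) → ends 6; pad 2 to align 4 for height; height at 8 (size 4, align 4) → ends 12; total 12 bytes, alignment 4
payload_len at 0 (size 4, align 4) → ends 4
version at 4 (size 2, align 2) → ends 6
pad 2 to align 4 for flags
flags at 8 (size 12, align 4) → ends 20
seq at 20 (size 4, align 4) → ends 24
port at 24 (size 8, align 8) → ends 32
checksum at 32 (size 44, align 4) → ends 76
ack at 76 (size 26, align 2) → ends 102
pad 2 to align 4 for src
src at 104 (size 4, align 4) → ends 108
magic at 108 (size 2, align 2) → ends 110
ttl at 110 (size 1, align 1) → ends 111
tail pad 1 to reach multiple of 8
total 112 bytes, alignment 8
array of 16: 16 × 112 = 1792

1792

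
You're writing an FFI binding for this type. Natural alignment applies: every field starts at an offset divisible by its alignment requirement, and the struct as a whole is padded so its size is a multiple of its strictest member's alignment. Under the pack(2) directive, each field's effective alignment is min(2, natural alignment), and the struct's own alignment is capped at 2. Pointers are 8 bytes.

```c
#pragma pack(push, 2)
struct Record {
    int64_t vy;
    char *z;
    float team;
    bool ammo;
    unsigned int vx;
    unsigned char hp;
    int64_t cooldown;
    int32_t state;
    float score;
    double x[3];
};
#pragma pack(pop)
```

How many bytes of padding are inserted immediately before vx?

1

vy at 0 (size 8, align 2) → ends 8
z at 8 (size 8, align 2) → ends 16
team at 16 (size 4, align 2) → ends 20
ammo at 20 (size 1, align 1) → ends 21
pad 1 to align 2 for vx
vx at 22 (size 4, align 2) → ends 26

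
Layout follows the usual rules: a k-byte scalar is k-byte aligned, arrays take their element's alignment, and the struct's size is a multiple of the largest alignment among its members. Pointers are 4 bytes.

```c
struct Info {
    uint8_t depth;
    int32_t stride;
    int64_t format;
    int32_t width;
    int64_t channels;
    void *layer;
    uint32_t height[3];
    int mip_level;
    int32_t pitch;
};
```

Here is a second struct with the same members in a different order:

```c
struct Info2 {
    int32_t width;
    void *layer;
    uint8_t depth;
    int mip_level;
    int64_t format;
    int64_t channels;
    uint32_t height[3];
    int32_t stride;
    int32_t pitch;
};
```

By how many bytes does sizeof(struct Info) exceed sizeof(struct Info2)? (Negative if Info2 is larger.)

@0: depth [1B, align 1] → 1
+3 pad (align 4)
@4: stride [4B, align 4] → 8
@8: format [8B, align 8] → 16
@16: width [4B, align 4] → 20
+4 pad (align 8)
@24: channels [8B, align 8] → 32
@32: layer [4B, align 4] → 36
@36: height [12B, align 4] → 48
@48: mip_level [4B, align 4] → 52
@52: pitch [4B, align 4] → 56
size 56, align 8
— Info2 —
@0: width [4B, align 4] → 4
@4: layer [4B, align 4] → 8
@8: depth [1B, align 1] → 9
+3 pad (align 4)
@12: mip_level [4B, align 4] → 16
@16: format [8B, align 8] → 24
@24: channels [8B, align 8] → 32
@32: height [12B, align 4] → 44
@44: stride [4B, align 4] → 48
@48: pitch [4B, align 4] → 52
+4 tail pad (align 8)
size 56, align 8
56 − 56 = 0

0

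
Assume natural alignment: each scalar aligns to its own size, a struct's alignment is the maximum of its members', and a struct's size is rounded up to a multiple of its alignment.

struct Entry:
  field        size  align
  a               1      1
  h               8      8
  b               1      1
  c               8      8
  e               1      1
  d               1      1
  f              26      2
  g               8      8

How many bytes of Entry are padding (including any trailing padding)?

18

a at 0 (size 1, align 1) → ends 1
pad 7 to align 8 for h
h at 8 (size 8, align 8) → ends 16
b at 16 (size 1, align 1) → ends 17
pad 7 to align 8 for c
c at 24 (size 8, align 8) → ends 32
e at 32 (size 1, align 1) → ends 33
d at 33 (size 1, align 1) → ends 34
f at 34 (size 26, align 2) → ends 60
pad 4 to align 8 for g
g at 64 (size 8, align 8) → ends 72
total 72 bytes, alignment 8
data bytes 54, size 72 → padding 18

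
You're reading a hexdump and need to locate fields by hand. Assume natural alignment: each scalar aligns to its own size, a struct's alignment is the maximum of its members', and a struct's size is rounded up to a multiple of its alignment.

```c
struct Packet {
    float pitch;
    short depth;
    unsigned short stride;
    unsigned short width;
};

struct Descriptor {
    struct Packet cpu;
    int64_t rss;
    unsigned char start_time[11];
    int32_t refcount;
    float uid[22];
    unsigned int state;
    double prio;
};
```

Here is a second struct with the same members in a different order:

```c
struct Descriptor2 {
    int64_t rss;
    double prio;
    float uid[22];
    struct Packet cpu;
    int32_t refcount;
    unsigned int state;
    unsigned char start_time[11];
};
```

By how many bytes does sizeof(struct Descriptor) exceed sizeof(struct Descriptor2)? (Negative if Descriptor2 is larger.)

8

Packet: pitch at 0 (size 4, align 4) → ends 4; depth at 4 (size 2, align 2) → ends 6; stride at 6 (size 2, align 2) → ends 8; width at 8 (size 2, align 2) → ends 10; tail pad 2 to reach multiple of 4; total 12 bytes, alignment 4
cpu at 0 (size 12, align 4) → ends 12
pad 4 to align 8 for rss
rss at 16 (size 8, align 8) → ends 24
start_time at 24 (size 11, align 1) → ends 35
pad 1 to align 4 for refcount
refcount at 36 (size 4, align 4) → ends 40
uid at 40 (size 88, align 4) → ends 128
state at 128 (size 4, align 4) → ends 132
pad 4 to align 8 for prio
prio at 136 (size 8, align 8) → ends 144
total 144 bytes, alignment 8
— Descriptor2 —
rss at 0 (size 8, align 8) → ends 8
prio at 8 (size 8, align 8) → ends 16
uid at 16 (size 88, align 4) → ends 104
cpu at 104 (size 12, align 4) → ends 116
refcount at 116 (size 4, align 4) → ends 120
state at 120 (size 4, align 4) → ends 124
start_time at 124 (size 11, align 1) → ends 135
tail pad 1 to reach multiple of 8
total 136 bytes, alignment 8
144 − 136 = 8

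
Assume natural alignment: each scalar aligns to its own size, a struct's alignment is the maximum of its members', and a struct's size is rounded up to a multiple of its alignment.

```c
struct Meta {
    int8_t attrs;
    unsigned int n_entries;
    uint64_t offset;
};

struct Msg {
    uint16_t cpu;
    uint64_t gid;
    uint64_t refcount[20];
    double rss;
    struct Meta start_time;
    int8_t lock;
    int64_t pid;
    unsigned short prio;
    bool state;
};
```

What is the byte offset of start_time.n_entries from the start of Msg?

188

Meta: 0..1  attrs  (1B, 1-aligned); 1..4  -- padding (3B); 4..8  n_entries  (4B, 4-aligned); 8..16  offset  (8B, 8-aligned); sizeof = 16, alignof = 8
0..2  cpu  (2B, 2-aligned)
2..8  -- padding (6B)
8..16  gid  (8B, 8-aligned)
16..176  refcount  (160B, 8-aligned)
176..184  rss  (8B, 8-aligned)
184..200  start_time  (16B, 8-aligned)
within Meta: n_entries at 4
184 + 4 = 188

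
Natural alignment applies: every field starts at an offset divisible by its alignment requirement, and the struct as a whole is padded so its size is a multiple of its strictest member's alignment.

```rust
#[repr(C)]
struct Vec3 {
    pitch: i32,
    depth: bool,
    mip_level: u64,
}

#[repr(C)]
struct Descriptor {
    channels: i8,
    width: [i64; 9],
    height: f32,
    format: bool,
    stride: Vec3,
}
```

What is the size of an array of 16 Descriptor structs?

1664

Vec3: @0: pitch [4B, align 4] → 4; @4: depth [1B, align 1] → 5; +3 pad (align 8); @8: mip_level [8B, align 8] → 16; size 16, align 8
@0: channels [1B, align 1] → 1
+7 pad (align 8)
@8: width [72B, align 8] → 80
@80: height [4B, align 4] → 84
@84: format [1B, align 1] → 85
+3 pad (align 8)
@88: stride [16B, align 8] → 104
size 104, align 8
array of 16: 16 × 104 = 1664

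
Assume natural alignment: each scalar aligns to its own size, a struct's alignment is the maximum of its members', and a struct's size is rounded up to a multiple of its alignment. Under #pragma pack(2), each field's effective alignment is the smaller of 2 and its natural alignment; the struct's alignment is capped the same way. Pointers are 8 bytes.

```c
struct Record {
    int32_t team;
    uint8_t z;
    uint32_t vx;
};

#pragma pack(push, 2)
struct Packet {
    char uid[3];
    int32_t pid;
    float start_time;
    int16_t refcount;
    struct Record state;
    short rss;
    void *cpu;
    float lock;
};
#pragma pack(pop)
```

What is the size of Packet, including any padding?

40 bytes

Record: team at 0 (size 4, align 4) → ends 4; z at 4 (size 1, align 1) → ends 5; pad 3 to align 4 for vx; vx at 8 (size 4, align 4) → ends 12; total 12 bytes, alignment 4
uid at 0 (size 3, align 1) → ends 3
pad 1 to align 2 for pid
pid at 4 (size 4, align 2) → ends 8
start_time at 8 (size 4, align 2) → ends 12
refcount at 12 (size 2, align 2) → ends 14
state at 14 (size 12, align 2) → ends 26
rss at 26 (size 2, align 2) → ends 28
cpu at 28 (size 8, align 2) → ends 36
lock at 36 (size 4, align 2) → ends 40
total 40 bytes, alignment 2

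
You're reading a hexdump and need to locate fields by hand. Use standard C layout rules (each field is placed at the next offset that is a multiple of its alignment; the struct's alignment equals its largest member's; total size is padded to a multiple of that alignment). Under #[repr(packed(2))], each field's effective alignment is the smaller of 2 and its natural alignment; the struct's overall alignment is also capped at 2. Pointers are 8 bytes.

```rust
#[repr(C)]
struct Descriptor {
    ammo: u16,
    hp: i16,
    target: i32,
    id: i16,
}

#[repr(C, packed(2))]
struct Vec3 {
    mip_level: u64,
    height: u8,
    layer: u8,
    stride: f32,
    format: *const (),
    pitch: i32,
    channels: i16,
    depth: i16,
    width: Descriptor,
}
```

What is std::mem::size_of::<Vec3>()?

42 bytes

Descriptor: ammo at 0 (size 2, align 2) → ends 2; hp at 2 (size 2, align 2) → ends 4; target at 4 (size 4, align 4) → ends 8; id at 8 (size 2, align 2) → ends 10; tail pad 2 to reach multiple of 4; total 12 bytes, alignment 4
mip_level at 0 (size 8, align 2) → ends 8
height at 8 (size 1, align 1) → ends 9
layer at 9 (size 1, align 1) → ends 10
stride at 10 (size 4, align 2) → ends 14
format at 14 (size 8, align 2) → ends 22
pitch at 22 (size 4, align 2) → ends 26
channels at 26 (size 2, align 2) → ends 28
depth at 28 (size 2, align 2) → ends 30
width at 30 (size 12, align 2) → ends 42
total 42 bytes, alignment 2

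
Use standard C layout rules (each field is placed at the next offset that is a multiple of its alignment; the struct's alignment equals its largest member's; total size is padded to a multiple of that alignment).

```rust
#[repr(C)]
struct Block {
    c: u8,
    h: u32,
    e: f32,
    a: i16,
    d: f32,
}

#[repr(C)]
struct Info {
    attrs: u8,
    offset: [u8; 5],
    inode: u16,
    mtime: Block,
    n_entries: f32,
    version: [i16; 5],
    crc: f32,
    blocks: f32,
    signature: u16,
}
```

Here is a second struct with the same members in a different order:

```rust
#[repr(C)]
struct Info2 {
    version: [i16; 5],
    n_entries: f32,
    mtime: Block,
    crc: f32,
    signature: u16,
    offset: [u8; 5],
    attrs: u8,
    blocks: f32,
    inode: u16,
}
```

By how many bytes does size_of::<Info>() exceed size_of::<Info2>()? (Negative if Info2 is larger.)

Block: 0..1  c  (1B, 1-aligned); 1..4  -- padding (3B); 4..8  h  (4B, 4-aligned); 8..12  e  (4B, 4-aligned); 12..14  a  (2B, 2-aligned); 14..16  -- padding (2B); 16..20  d  (4B, 4-aligned); sizeof = 20, alignof = 4
0..1  attrs  (1B, 1-aligned)
1..6  offset  (5B, 1-aligned)
6..8  inode  (2B, 2-aligned)
8..28  mtime  (20B, 4-aligned)
28..32  n_entries  (4B, 4-aligned)
32..42  version  (10B, 2-aligned)
42..44  -- padding (2B)
44..48  crc  (4B, 4-aligned)
48..52  blocks  (4B, 4-aligned)
52..54  signature  (2B, 2-aligned)
54..56  -- tail padding (2B)
sizeof = 56, alignof = 4
— Info2 —
0..10  version  (10B, 2-aligned)
10..12  -- padding (2B)
12..16  n_entries  (4B, 4-aligned)
16..36  mtime  (20B, 4-aligned)
36..40  crc  (4B, 4-aligned)
40..42  signature  (2B, 2-aligned)
42..47  offset  (5B, 1-aligned)
47..48  attrs  (1B, 1-aligned)
48..52  blocks  (4B, 4-aligned)
52..54  inode  (2B, 2-aligned)
54..56  -- tail padding (2B)
sizeof = 56, alignof = 4
56 − 56 = 0

0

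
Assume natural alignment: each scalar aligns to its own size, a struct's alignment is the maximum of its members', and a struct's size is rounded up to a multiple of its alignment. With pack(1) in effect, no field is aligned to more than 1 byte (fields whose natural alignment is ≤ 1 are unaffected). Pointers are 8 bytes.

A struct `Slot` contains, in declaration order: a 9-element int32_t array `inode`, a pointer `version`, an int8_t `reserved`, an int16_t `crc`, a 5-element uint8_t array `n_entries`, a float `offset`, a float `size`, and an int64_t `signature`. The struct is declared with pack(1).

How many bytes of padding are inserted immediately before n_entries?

0..36  inode  (36B, 1-aligned)
36..44  version  (8B, 1-aligned)
44..45  reserved  (1B, 1-aligned)
45..47  crc  (2B, 1-aligned)
47..52  n_entries  (5B, 1-aligned)

0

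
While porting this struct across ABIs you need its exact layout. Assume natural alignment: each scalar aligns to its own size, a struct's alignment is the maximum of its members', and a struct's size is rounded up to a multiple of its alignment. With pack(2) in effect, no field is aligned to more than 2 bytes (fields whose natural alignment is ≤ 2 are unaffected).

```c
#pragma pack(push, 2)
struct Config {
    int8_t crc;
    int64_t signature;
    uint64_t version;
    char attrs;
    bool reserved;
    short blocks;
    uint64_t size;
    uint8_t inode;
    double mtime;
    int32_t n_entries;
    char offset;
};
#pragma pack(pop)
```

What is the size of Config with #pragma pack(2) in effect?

crc at 0 (size 1, align 1) → ends 1
pad 1 to align 2 for signature
signature at 2 (size 8, align 2) → ends 10
version at 10 (size 8, align 2) → ends 18
attrs at 18 (size 1, align 1) → ends 19
reserved at 19 (size 1, align 1) → ends 20
blocks at 20 (size 2, align 2) → ends 22
size at 22 (size 8, align 2) → ends 30
inode at 30 (size 1, align 1) → ends 31
pad 1 to align 2 for mtime
mtime at 32 (size 8, align 2) → ends 40
n_entries at 40 (size 4, align 2) → ends 44
offset at 44 (size 1, align 1) → ends 45
tail pad 1 to reach multiple of 2
total 46 bytes, alignment 2

46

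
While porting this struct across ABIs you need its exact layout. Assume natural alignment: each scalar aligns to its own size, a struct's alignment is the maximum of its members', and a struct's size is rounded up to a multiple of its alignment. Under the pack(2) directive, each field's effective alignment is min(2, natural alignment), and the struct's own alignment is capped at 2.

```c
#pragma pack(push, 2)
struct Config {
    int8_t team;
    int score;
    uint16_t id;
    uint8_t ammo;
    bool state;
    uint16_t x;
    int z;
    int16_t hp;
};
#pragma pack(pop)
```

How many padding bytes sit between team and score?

0..1  team  (1B, 1-aligned)
1..2  -- padding (1B)
2..6  score  (4B, 2-aligned)

1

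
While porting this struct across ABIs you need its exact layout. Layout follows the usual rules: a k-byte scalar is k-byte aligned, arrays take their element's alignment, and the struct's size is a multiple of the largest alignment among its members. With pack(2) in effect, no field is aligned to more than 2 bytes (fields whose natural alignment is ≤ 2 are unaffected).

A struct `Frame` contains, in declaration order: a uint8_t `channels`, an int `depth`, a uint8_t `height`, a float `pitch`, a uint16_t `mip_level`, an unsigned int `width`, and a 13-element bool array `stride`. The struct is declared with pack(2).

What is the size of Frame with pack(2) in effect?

32

0..1  channels  (1B, 1-aligned)
1..2  -- padding (1B)
2..6  depth  (4B, 2-aligned)
6..7  height  (1B, 1-aligned)
7..8  -- padding (1B)
8..12  pitch  (4B, 2-aligned)
12..14  mip_level  (2B, 2-aligned)
14..18  width  (4B, 2-aligned)
18..31  stride  (13B, 1-aligned)
31..32  -- tail padding (1B)
sizeof = 32, alignof = 2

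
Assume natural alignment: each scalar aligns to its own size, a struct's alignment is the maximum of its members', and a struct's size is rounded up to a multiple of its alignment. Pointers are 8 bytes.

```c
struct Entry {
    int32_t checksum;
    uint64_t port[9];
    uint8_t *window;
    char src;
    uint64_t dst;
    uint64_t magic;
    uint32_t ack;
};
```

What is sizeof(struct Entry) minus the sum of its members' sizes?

@0: checksum [4B, align 4] → 4
+4 pad (align 8)
@8: port [72B, align 8] → 80
@80: window [8B, align 8] → 88
@88: src [1B, align 1] → 89
+7 pad (align 8)
@96: dst [8B, align 8] → 104
@104: magic [8B, align 8] → 112
@112: ack [4B, align 4] → 116
+4 tail pad (align 8)
size 120, align 8
data bytes 105, size 120 → padding 15

15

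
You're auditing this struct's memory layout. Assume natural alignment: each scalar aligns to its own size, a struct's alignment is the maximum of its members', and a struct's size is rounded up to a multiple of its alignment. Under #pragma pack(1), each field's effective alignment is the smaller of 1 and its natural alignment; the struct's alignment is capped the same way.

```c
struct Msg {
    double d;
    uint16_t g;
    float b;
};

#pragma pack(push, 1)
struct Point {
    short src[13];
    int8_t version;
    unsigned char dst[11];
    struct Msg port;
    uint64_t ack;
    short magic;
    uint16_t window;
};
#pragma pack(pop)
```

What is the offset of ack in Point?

Msg: 0..8  d  (8B, 8-aligned); 8..10  g  (2B, 2-aligned); 10..12  -- padding (2B); 12..16  b  (4B, 4-aligned); sizeof = 16, alignof = 8
0..26  src  (26B, 1-aligned)
26..27  version  (1B, 1-aligned)
27..38  dst  (11B, 1-aligned)
38..54  port  (16B, 1-aligned)
54..62  ack  (8B, 1-aligned)

54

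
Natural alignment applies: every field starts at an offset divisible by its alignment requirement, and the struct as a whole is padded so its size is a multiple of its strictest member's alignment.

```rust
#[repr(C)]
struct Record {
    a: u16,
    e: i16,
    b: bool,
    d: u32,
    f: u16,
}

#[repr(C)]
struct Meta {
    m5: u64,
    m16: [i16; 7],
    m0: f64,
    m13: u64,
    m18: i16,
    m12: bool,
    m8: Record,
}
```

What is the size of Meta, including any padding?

Record: a at 0 (size 2, align 2) → ends 2; e at 2 (size 2, align 2) → ends 4; b at 4 (size 1, align 1) → ends 5; pad 3 to align 4 for d; d at 8 (size 4, align 4) → ends 12; f at 12 (size 2, align 2) → ends 14; tail pad 2 to reach multiple of 4; total 16 bytes, alignment 4
m5 at 0 (size 8, align 8) → ends 8
m16 at 8 (size 14, align 2) → ends 22
pad 2 to align 8 for m0
m0 at 24 (size 8, align 8) → ends 32
m13 at 32 (size 8, align 8) → ends 40
m18 at 40 (size 2, align 2) → ends 42
m12 at 42 (size 1, align 1) → ends 43
pad 1 to align 4 for m8
m8 at 44 (size 16, align 4) → ends 60
tail pad 4 to reach multiple of 8
total 64 bytes, alignment 8

64 bytes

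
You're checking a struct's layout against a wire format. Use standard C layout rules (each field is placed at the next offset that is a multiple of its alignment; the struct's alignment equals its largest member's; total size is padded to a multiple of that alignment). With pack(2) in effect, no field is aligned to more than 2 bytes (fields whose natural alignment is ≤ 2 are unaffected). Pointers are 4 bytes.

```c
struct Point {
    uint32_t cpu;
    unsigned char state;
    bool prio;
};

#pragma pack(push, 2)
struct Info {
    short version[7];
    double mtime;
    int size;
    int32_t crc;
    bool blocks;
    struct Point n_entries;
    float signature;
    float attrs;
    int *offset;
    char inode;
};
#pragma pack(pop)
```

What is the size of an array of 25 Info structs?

Point: cpu at 0 (size 4, align 4) → ends 4; state at 4 (size 1, align 1) → ends 5; prio at 5 (size 1, align 1) → ends 6; tail pad 2 to reach multiple of 4; total 8 bytes, alignment 4
version at 0 (size 14, align 2) → ends 14
mtime at 14 (size 8, align 2) → ends 22
size at 22 (size 4, align 2) → ends 26
crc at 26 (size 4, align 2) → ends 30
blocks at 30 (size 1, align 1) → ends 31
pad 1 to align 2 for n_entries
n_entries at 32 (size 8, align 2) → ends 40
signature at 40 (size 4, align 2) → ends 44
attrs at 44 (size 4, align 2) → ends 48
offset at 48 (size 4, align 2) → ends 52
inode at 52 (size 1, align 1) → ends 53
tail pad 1 to reach multiple of 2
total 54 bytes, alignment 2
array of 25: 25 × 54 = 1350

1350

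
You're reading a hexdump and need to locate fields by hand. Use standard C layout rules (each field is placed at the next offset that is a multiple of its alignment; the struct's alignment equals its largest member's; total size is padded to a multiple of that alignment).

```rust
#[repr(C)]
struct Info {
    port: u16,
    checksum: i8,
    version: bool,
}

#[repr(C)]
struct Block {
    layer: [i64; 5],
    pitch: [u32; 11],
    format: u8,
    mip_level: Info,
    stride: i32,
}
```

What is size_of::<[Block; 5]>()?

Info: port at 0 (size 2, align 2) → ends 2; checksum at 2 (size 1, align 1) → ends 3; version at 3 (size 1, align 1) → ends 4; total 4 bytes, alignment 2
layer at 0 (size 40, align 8) → ends 40
pitch at 40 (size 44, align 4) → ends 84
format at 84 (size 1, align 1) → ends 85
pad 1 to align 2 for mip_level
mip_level at 86 (size 4, align 2) → ends 90
pad 2 to align 4 for stride
stride at 92 (size 4, align 4) → ends 96
total 96 bytes, alignment 8
array of 5: 5 × 96 = 480

480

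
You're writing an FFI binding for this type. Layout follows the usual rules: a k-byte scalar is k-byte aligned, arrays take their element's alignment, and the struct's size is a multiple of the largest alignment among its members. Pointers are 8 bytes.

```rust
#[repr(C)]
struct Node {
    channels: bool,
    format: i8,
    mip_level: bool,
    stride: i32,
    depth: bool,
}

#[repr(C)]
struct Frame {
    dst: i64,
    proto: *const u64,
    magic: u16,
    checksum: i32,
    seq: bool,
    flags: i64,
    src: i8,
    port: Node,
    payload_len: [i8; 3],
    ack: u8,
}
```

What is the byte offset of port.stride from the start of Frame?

Node: channels at 0 (size 1, align 1) → ends 1; format at 1 (size 1, align 1) → ends 2; mip_level at 2 (size 1, align 1) → ends 3; pad 1 to align 4 for stride; stride at 4 (size 4, align 4) → ends 8; depth at 8 (size 1, align 1) → ends 9; tail pad 3 to reach multiple of 4; total 12 bytes, alignment 4
dst at 0 (size 8, align 8) → ends 8
proto at 8 (size 8, align 8) → ends 16
magic at 16 (size 2, align 2) → ends 18
pad 2 to align 4 for checksum
checksum at 20 (size 4, align 4) → ends 24
seq at 24 (size 1, align 1) → ends 25
pad 7 to align 8 for flags
flags at 32 (size 8, align 8) → ends 40
src at 40 (size 1, align 1) → ends 41
pad 3 to align 4 for port
port at 44 (size 12, align 4) → ends 56
within Node: stride at 4
44 + 4 = 48

48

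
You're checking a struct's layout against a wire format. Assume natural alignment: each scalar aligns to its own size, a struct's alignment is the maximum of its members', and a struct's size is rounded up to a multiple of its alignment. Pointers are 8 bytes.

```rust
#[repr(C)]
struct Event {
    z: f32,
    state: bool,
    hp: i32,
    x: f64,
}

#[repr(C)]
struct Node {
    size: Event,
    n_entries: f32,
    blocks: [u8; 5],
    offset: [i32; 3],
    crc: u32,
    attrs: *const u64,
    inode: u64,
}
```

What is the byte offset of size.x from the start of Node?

16

Event: 0..4  z  (4B, 4-aligned); 4..5  state  (1B, 1-aligned); 5..8  -- padding (3B); 8..12  hp  (4B, 4-aligned); 12..16  -- padding (4B); 16..24  x  (8B, 8-aligned); sizeof = 24, alignof = 8
0..24  size  (24B, 8-aligned)
within Event: x at 16
0 + 16 = 16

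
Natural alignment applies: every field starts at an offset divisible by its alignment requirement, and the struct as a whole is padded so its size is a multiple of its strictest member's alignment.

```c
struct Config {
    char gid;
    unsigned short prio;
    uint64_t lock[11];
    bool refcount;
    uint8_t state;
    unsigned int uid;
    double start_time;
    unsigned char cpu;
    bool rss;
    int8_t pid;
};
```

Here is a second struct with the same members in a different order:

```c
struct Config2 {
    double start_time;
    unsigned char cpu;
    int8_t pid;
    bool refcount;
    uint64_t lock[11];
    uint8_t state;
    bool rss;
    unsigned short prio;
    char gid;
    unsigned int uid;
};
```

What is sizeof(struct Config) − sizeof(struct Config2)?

gid at 0 (size 1, align 1) → ends 1
pad 1 to align 2 for prio
prio at 2 (size 2, align 2) → ends 4
pad 4 to align 8 for lock
lock at 8 (size 88, align 8) → ends 96
refcount at 96 (size 1, align 1) → ends 97
state at 97 (size 1, align 1) → ends 98
pad 2 to align 4 for uid
uid at 100 (size 4, align 4) → ends 104
start_time at 104 (size 8, align 8) → ends 112
cpu at 112 (size 1, align 1) → ends 113
rss at 113 (size 1, align 1) → ends 114
pid at 114 (size 1, align 1) → ends 115
tail pad 5 to reach multiple of 8
total 120 bytes, alignment 8
— Config2 —
start_time at 0 (size 8, align 8) → ends 8
cpu at 8 (size 1, align 1) → ends 9
pid at 9 (size 1, align 1) → ends 10
refcount at 10 (size 1, align 1) → ends 11
pad 5 to align 8 for lock
lock at 16 (size 88, align 8) → ends 104
state at 104 (size 1, align 1) → ends 105
rss at 105 (size 1, align 1) → ends 106
prio at 106 (size 2, align 2) → ends 108
gid at 108 (size 1, align 1) → ends 109
pad 3 to align 4 for uid
uid at 112 (size 4, align 4) → ends 116
tail pad 4 to reach multiple of 8
total 120 bytes, alignment 8
120 − 120 = 0

0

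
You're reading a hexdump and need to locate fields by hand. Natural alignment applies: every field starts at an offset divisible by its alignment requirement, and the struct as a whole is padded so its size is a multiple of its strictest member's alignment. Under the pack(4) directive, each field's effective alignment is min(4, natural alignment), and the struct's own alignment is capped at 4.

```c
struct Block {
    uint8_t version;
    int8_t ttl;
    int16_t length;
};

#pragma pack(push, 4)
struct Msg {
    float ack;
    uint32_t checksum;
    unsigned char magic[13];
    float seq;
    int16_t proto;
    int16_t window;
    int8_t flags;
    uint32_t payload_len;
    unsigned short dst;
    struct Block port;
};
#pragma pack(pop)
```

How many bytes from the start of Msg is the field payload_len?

Block: @0: version [1B, align 1] → 1; @1: ttl [1B, align 1] → 2; @2: length [2B, align 2] → 4; size 4, align 2
@0: ack [4B, align 4] → 4
@4: checksum [4B, align 4] → 8
@8: magic [13B, align 1] → 21
+3 pad (align 4)
@24: seq [4B, align 4] → 28
@28: proto [2B, align 2] → 30
@30: window [2B, align 2] → 32
@32: flags [1B, align 1] → 33
+3 pad (align 4)
@36: payload_len [4B, align 4] → 40

36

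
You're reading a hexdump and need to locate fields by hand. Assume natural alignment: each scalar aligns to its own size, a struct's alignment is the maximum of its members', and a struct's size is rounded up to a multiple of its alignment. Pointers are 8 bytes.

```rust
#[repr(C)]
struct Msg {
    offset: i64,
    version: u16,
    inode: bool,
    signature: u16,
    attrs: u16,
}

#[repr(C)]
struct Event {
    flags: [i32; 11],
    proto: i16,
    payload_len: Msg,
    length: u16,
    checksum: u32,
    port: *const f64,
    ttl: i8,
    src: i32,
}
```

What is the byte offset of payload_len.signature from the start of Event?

Msg: @0: offset [8B, align 8] → 8; @8: version [2B, align 2] → 10; @10: inode [1B, align 1] → 11; +1 pad (align 2); @12: signature [2B, align 2] → 14; @14: attrs [2B, align 2] → 16; size 16, align 8
@0: flags [44B, align 4] → 44
@44: proto [2B, align 2] → 46
+2 pad (align 8)
@48: payload_len [16B, align 8] → 64
within Msg: signature at 12
48 + 12 = 60

60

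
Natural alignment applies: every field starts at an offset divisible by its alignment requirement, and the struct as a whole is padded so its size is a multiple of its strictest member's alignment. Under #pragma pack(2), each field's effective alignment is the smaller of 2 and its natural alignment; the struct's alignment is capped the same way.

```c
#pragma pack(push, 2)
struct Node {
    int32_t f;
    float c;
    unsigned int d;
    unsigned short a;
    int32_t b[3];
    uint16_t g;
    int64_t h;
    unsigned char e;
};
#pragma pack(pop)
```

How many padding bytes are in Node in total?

1

f at 0 (size 4, align 2) → ends 4
c at 4 (size 4, align 2) → ends 8
d at 8 (size 4, align 2) → ends 12
a at 12 (size 2, align 2) → ends 14
b at 14 (size 12, align 2) → ends 26
g at 26 (size 2, align 2) → ends 28
h at 28 (size 8, align 2) → ends 36
e at 36 (size 1, align 1) → ends 37
tail pad 1 to reach multiple of 2
total 38 bytes, alignment 2
data bytes 37, size 38 → padding 1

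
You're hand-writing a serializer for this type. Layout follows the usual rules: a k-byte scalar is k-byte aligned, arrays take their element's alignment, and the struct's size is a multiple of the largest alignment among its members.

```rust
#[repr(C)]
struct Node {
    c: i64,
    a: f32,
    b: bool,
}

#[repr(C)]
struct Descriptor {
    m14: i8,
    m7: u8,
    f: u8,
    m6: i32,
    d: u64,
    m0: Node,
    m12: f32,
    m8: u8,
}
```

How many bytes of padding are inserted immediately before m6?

1

Node: 0..8  c  (8B, 8-aligned); 8..12  a  (4B, 4-aligned); 12..13  b  (1B, 1-aligned); 13..16  -- tail padding (3B); sizeof = 16, alignof = 8
0..1  m14  (1B, 1-aligned)
1..2  m7  (1B, 1-aligned)
2..3  f  (1B, 1-aligned)
3..4  -- padding (1B)
4..8  m6  (4B, 4-aligned)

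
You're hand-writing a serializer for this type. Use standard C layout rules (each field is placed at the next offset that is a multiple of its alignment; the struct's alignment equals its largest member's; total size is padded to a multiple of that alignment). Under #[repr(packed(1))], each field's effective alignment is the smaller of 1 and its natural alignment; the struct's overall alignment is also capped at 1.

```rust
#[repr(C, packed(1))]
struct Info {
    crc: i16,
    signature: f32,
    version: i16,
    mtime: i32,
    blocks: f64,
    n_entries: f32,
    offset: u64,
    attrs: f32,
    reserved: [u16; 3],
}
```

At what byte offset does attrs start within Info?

32

0..2  crc  (2B, 1-aligned)
2..6  signature  (4B, 1-aligned)
6..8  version  (2B, 1-aligned)
8..12  mtime  (4B, 1-aligned)
12..20  blocks  (8B, 1-aligned)
20..24  n_entries  (4B, 1-aligned)
24..32  offset  (8B, 1-aligned)
32..36  attrs  (4B, 1-aligned)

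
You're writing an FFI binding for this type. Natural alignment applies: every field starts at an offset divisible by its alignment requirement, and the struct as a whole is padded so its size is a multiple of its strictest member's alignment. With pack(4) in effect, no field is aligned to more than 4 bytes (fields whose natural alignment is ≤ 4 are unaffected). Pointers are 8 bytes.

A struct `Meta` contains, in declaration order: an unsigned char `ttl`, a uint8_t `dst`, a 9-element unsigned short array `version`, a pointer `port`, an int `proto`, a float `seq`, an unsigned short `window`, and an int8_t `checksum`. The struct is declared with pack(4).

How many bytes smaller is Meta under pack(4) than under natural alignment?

8

natural layout:
  ttl at 0 (size 1, align 1) → ends 1
  dst at 1 (size 1, align 1) → ends 2
  version at 2 (size 18, align 2) → ends 20
  pad 4 to align 8 for port
  port at 24 (size 8, align 8) → ends 32
  proto at 32 (size 4, align 4) → ends 36
  seq at 36 (size 4, align 4) → ends 40
  window at 40 (size 2, align 2) → ends 42
  checksum at 42 (size 1, align 1) → ends 43
  tail pad 5 to reach multiple of 8
  total 48 bytes, alignment 8
packed(4) layout:
  ttl at 0 (size 1, align 1) → ends 1
  dst at 1 (size 1, align 1) → ends 2
  version at 2 (size 18, align 2) → ends 20
  port at 20 (size 8, align 4) → ends 28
  proto at 28 (size 4, align 4) → ends 32
  seq at 32 (size 4, align 4) → ends 36
  window at 36 (size 2, align 2) → ends 38
  checksum at 38 (size 1, align 1) → ends 39
  tail pad 1 to reach multiple of 4
  total 40 bytes, alignment 4
48 − 40 = 8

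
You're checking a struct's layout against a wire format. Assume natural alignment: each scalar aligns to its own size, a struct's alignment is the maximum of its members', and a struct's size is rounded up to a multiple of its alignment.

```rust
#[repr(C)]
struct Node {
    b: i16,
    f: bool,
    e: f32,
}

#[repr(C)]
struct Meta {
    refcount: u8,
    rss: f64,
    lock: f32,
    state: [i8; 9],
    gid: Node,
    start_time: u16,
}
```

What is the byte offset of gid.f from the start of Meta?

Node: @0: b [2B, align 2] → 2; @2: f [1B, align 1] → 3; +1 pad (align 4); @4: e [4B, align 4] → 8; size 8, align 4
@0: refcount [1B, align 1] → 1
+7 pad (align 8)
@8: rss [8B, align 8] → 16
@16: lock [4B, align 4] → 20
@20: state [9B, align 1] → 29
+3 pad (align 4)
@32: gid [8B, align 4] → 40
within Node: f at 2
32 + 2 = 34

34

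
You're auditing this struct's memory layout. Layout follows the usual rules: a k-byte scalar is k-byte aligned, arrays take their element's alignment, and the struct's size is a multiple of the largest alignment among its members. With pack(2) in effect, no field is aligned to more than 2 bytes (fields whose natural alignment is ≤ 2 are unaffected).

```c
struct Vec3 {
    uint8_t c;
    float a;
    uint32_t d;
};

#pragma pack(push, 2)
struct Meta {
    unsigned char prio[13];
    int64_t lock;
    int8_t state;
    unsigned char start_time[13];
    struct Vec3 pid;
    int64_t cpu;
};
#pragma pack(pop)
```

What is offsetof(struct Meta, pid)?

Vec3: @0: c [1B, align 1] → 1; +3 pad (align 4); @4: a [4B, align 4] → 8; @8: d [4B, align 4] → 12; size 12, align 4
@0: prio [13B, align 1] → 13
+1 pad (align 2)
@14: lock [8B, align 2] → 22
@22: state [1B, align 1] → 23
@23: start_time [13B, align 1] → 36
@36: pid [12B, align 2] → 48

36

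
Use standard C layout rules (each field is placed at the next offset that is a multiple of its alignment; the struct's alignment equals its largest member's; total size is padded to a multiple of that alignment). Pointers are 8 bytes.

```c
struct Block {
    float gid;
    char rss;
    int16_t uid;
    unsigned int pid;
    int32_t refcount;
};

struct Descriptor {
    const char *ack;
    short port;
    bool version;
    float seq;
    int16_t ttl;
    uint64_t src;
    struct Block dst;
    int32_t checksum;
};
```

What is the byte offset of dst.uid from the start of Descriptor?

Block: @0: gid [4B, align 4] → 4; @4: rss [1B, align 1] → 5; +1 pad (align 2); @6: uid [2B, align 2] → 8; @8: pid [4B, align 4] → 12; @12: refcount [4B, align 4] → 16; size 16, align 4
@0: ack [8B, align 8] → 8
@8: port [2B, align 2] → 10
@10: version [1B, align 1] → 11
+1 pad (align 4)
@12: seq [4B, align 4] → 16
@16: ttl [2B, align 2] → 18
+6 pad (align 8)
@24: src [8B, align 8] → 32
@32: dst [16B, align 4] → 48
within Block: uid at 6
32 + 6 = 38

38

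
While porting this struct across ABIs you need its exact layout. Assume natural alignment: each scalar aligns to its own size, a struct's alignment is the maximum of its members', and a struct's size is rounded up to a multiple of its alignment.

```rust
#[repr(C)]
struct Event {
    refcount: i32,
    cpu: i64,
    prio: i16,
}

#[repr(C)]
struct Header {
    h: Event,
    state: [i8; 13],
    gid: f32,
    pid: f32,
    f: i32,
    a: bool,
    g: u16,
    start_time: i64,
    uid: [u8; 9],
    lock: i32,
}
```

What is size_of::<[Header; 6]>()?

480

Event: 0..4  refcount  (4B, 4-aligned); 4..8  -- padding (4B); 8..16  cpu  (8B, 8-aligned); 16..18  prio  (2B, 2-aligned); 18..24  -- tail padding (6B); sizeof = 24, alignof = 8
0..24  h  (24B, 8-aligned)
24..37  state  (13B, 1-aligned)
37..40  -- padding (3B)
40..44  gid  (4B, 4-aligned)
44..48  pid  (4B, 4-aligned)
48..52  f  (4B, 4-aligned)
52..53  a  (1B, 1-aligned)
53..54  -- padding (1B)
54..56  g  (2B, 2-aligned)
56..64  start_time  (8B, 8-aligned)
64..73  uid  (9B, 1-aligned)
73..76  -- padding (3B)
76..80  lock  (4B, 4-aligned)
sizeof = 80, alignof = 8
array of 6: 6 × 80 = 480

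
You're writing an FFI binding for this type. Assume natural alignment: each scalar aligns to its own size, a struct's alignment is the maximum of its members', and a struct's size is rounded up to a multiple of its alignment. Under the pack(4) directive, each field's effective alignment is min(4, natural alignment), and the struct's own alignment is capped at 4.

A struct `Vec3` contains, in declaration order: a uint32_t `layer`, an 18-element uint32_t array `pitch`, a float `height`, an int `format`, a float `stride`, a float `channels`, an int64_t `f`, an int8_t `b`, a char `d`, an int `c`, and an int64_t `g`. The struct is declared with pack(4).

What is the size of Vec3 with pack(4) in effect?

116

layer at 0 (size 4, align 4) → ends 4
pitch at 4 (size 72, align 4) → ends 76
height at 76 (size 4, align 4) → ends 80
format at 80 (size 4, align 4) → ends 84
stride at 84 (size 4, align 4) → ends 88
channels at 88 (size 4, align 4) → ends 92
f at 92 (size 8, align 4) → ends 100
b at 100 (size 1, align 1) → ends 101
d at 101 (size 1, align 1) → ends 102
pad 2 to align 4 for c
c at 104 (size 4, align 4) → ends 108
g at 108 (size 8, align 4) → ends 116
total 116 bytes, alignment 4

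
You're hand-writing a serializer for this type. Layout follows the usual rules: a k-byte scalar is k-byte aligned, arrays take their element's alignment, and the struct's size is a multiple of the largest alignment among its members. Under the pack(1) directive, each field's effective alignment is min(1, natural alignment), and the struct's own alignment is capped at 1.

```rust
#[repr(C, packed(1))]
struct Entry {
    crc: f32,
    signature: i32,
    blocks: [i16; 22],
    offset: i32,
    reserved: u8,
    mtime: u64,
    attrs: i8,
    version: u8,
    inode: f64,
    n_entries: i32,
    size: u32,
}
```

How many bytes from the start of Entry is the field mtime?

crc at 0 (size 4, align 1) → ends 4
signature at 4 (size 4, align 1) → ends 8
blocks at 8 (size 44, align 1) → ends 52
offset at 52 (size 4, align 1) → ends 56
reserved at 56 (size 1, align 1) → ends 57
mtime at 57 (size 8, align 1) → ends 65

57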